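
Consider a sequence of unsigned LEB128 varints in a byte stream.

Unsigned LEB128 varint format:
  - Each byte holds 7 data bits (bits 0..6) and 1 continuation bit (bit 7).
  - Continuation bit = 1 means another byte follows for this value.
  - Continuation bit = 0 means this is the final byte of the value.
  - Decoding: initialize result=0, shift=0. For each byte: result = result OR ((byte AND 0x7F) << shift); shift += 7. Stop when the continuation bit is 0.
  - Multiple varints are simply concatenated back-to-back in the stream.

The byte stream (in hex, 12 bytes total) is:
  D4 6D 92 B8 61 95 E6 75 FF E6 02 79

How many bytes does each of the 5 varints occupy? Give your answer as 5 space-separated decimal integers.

Answer: 2 3 3 3 1

Derivation:
  byte[0]=0xD4 cont=1 payload=0x54=84: acc |= 84<<0 -> acc=84 shift=7
  byte[1]=0x6D cont=0 payload=0x6D=109: acc |= 109<<7 -> acc=14036 shift=14 [end]
Varint 1: bytes[0:2] = D4 6D -> value 14036 (2 byte(s))
  byte[2]=0x92 cont=1 payload=0x12=18: acc |= 18<<0 -> acc=18 shift=7
  byte[3]=0xB8 cont=1 payload=0x38=56: acc |= 56<<7 -> acc=7186 shift=14
  byte[4]=0x61 cont=0 payload=0x61=97: acc |= 97<<14 -> acc=1596434 shift=21 [end]
Varint 2: bytes[2:5] = 92 B8 61 -> value 1596434 (3 byte(s))
  byte[5]=0x95 cont=1 payload=0x15=21: acc |= 21<<0 -> acc=21 shift=7
  byte[6]=0xE6 cont=1 payload=0x66=102: acc |= 102<<7 -> acc=13077 shift=14
  byte[7]=0x75 cont=0 payload=0x75=117: acc |= 117<<14 -> acc=1930005 shift=21 [end]
Varint 3: bytes[5:8] = 95 E6 75 -> value 1930005 (3 byte(s))
  byte[8]=0xFF cont=1 payload=0x7F=127: acc |= 127<<0 -> acc=127 shift=7
  byte[9]=0xE6 cont=1 payload=0x66=102: acc |= 102<<7 -> acc=13183 shift=14
  byte[10]=0x02 cont=0 payload=0x02=2: acc |= 2<<14 -> acc=45951 shift=21 [end]
Varint 4: bytes[8:11] = FF E6 02 -> value 45951 (3 byte(s))
  byte[11]=0x79 cont=0 payload=0x79=121: acc |= 121<<0 -> acc=121 shift=7 [end]
Varint 5: bytes[11:12] = 79 -> value 121 (1 byte(s))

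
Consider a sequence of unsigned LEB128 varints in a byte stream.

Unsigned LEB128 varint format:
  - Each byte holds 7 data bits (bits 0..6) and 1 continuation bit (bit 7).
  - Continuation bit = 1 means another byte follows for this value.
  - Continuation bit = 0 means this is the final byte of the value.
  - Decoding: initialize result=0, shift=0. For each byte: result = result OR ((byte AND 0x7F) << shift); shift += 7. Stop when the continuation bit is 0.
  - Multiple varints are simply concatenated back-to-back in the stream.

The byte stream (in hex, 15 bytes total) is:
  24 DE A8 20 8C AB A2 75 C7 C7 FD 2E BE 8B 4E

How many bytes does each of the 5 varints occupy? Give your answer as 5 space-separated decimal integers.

Answer: 1 3 4 4 3

Derivation:
  byte[0]=0x24 cont=0 payload=0x24=36: acc |= 36<<0 -> acc=36 shift=7 [end]
Varint 1: bytes[0:1] = 24 -> value 36 (1 byte(s))
  byte[1]=0xDE cont=1 payload=0x5E=94: acc |= 94<<0 -> acc=94 shift=7
  byte[2]=0xA8 cont=1 payload=0x28=40: acc |= 40<<7 -> acc=5214 shift=14
  byte[3]=0x20 cont=0 payload=0x20=32: acc |= 32<<14 -> acc=529502 shift=21 [end]
Varint 2: bytes[1:4] = DE A8 20 -> value 529502 (3 byte(s))
  byte[4]=0x8C cont=1 payload=0x0C=12: acc |= 12<<0 -> acc=12 shift=7
  byte[5]=0xAB cont=1 payload=0x2B=43: acc |= 43<<7 -> acc=5516 shift=14
  byte[6]=0xA2 cont=1 payload=0x22=34: acc |= 34<<14 -> acc=562572 shift=21
  byte[7]=0x75 cont=0 payload=0x75=117: acc |= 117<<21 -> acc=245929356 shift=28 [end]
Varint 3: bytes[4:8] = 8C AB A2 75 -> value 245929356 (4 byte(s))
  byte[8]=0xC7 cont=1 payload=0x47=71: acc |= 71<<0 -> acc=71 shift=7
  byte[9]=0xC7 cont=1 payload=0x47=71: acc |= 71<<7 -> acc=9159 shift=14
  byte[10]=0xFD cont=1 payload=0x7D=125: acc |= 125<<14 -> acc=2057159 shift=21
  byte[11]=0x2E cont=0 payload=0x2E=46: acc |= 46<<21 -> acc=98526151 shift=28 [end]
Varint 4: bytes[8:12] = C7 C7 FD 2E -> value 98526151 (4 byte(s))
  byte[12]=0xBE cont=1 payload=0x3E=62: acc |= 62<<0 -> acc=62 shift=7
  byte[13]=0x8B cont=1 payload=0x0B=11: acc |= 11<<7 -> acc=1470 shift=14
  byte[14]=0x4E cont=0 payload=0x4E=78: acc |= 78<<14 -> acc=1279422 shift=21 [end]
Varint 5: bytes[12:15] = BE 8B 4E -> value 1279422 (3 byte(s))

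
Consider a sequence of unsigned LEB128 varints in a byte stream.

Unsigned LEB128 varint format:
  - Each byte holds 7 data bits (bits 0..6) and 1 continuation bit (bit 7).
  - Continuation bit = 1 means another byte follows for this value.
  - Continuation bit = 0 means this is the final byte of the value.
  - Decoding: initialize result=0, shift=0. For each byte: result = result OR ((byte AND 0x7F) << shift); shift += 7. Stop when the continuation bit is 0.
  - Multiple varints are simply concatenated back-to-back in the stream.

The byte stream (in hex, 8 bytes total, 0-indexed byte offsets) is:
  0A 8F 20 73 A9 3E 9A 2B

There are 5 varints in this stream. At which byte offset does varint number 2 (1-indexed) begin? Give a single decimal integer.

Answer: 1

Derivation:
  byte[0]=0x0A cont=0 payload=0x0A=10: acc |= 10<<0 -> acc=10 shift=7 [end]
Varint 1: bytes[0:1] = 0A -> value 10 (1 byte(s))
  byte[1]=0x8F cont=1 payload=0x0F=15: acc |= 15<<0 -> acc=15 shift=7
  byte[2]=0x20 cont=0 payload=0x20=32: acc |= 32<<7 -> acc=4111 shift=14 [end]
Varint 2: bytes[1:3] = 8F 20 -> value 4111 (2 byte(s))
  byte[3]=0x73 cont=0 payload=0x73=115: acc |= 115<<0 -> acc=115 shift=7 [end]
Varint 3: bytes[3:4] = 73 -> value 115 (1 byte(s))
  byte[4]=0xA9 cont=1 payload=0x29=41: acc |= 41<<0 -> acc=41 shift=7
  byte[5]=0x3E cont=0 payload=0x3E=62: acc |= 62<<7 -> acc=7977 shift=14 [end]
Varint 4: bytes[4:6] = A9 3E -> value 7977 (2 byte(s))
  byte[6]=0x9A cont=1 payload=0x1A=26: acc |= 26<<0 -> acc=26 shift=7
  byte[7]=0x2B cont=0 payload=0x2B=43: acc |= 43<<7 -> acc=5530 shift=14 [end]
Varint 5: bytes[6:8] = 9A 2B -> value 5530 (2 byte(s))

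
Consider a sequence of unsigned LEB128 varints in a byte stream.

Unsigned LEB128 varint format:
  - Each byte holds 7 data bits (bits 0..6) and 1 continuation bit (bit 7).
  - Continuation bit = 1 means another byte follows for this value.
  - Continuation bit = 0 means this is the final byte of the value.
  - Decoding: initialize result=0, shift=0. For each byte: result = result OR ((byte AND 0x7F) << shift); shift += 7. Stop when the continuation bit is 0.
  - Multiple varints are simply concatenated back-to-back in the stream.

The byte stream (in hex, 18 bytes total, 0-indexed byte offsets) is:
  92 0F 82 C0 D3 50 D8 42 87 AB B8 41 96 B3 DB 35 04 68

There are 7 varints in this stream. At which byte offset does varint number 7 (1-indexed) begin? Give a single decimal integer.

Answer: 17

Derivation:
  byte[0]=0x92 cont=1 payload=0x12=18: acc |= 18<<0 -> acc=18 shift=7
  byte[1]=0x0F cont=0 payload=0x0F=15: acc |= 15<<7 -> acc=1938 shift=14 [end]
Varint 1: bytes[0:2] = 92 0F -> value 1938 (2 byte(s))
  byte[2]=0x82 cont=1 payload=0x02=2: acc |= 2<<0 -> acc=2 shift=7
  byte[3]=0xC0 cont=1 payload=0x40=64: acc |= 64<<7 -> acc=8194 shift=14
  byte[4]=0xD3 cont=1 payload=0x53=83: acc |= 83<<14 -> acc=1368066 shift=21
  byte[5]=0x50 cont=0 payload=0x50=80: acc |= 80<<21 -> acc=169140226 shift=28 [end]
Varint 2: bytes[2:6] = 82 C0 D3 50 -> value 169140226 (4 byte(s))
  byte[6]=0xD8 cont=1 payload=0x58=88: acc |= 88<<0 -> acc=88 shift=7
  byte[7]=0x42 cont=0 payload=0x42=66: acc |= 66<<7 -> acc=8536 shift=14 [end]
Varint 3: bytes[6:8] = D8 42 -> value 8536 (2 byte(s))
  byte[8]=0x87 cont=1 payload=0x07=7: acc |= 7<<0 -> acc=7 shift=7
  byte[9]=0xAB cont=1 payload=0x2B=43: acc |= 43<<7 -> acc=5511 shift=14
  byte[10]=0xB8 cont=1 payload=0x38=56: acc |= 56<<14 -> acc=923015 shift=21
  byte[11]=0x41 cont=0 payload=0x41=65: acc |= 65<<21 -> acc=137237895 shift=28 [end]
Varint 4: bytes[8:12] = 87 AB B8 41 -> value 137237895 (4 byte(s))
  byte[12]=0x96 cont=1 payload=0x16=22: acc |= 22<<0 -> acc=22 shift=7
  byte[13]=0xB3 cont=1 payload=0x33=51: acc |= 51<<7 -> acc=6550 shift=14
  byte[14]=0xDB cont=1 payload=0x5B=91: acc |= 91<<14 -> acc=1497494 shift=21
  byte[15]=0x35 cont=0 payload=0x35=53: acc |= 53<<21 -> acc=112646550 shift=28 [end]
Varint 5: bytes[12:16] = 96 B3 DB 35 -> value 112646550 (4 byte(s))
  byte[16]=0x04 cont=0 payload=0x04=4: acc |= 4<<0 -> acc=4 shift=7 [end]
Varint 6: bytes[16:17] = 04 -> value 4 (1 byte(s))
  byte[17]=0x68 cont=0 payload=0x68=104: acc |= 104<<0 -> acc=104 shift=7 [end]
Varint 7: bytes[17:18] = 68 -> value 104 (1 byte(s))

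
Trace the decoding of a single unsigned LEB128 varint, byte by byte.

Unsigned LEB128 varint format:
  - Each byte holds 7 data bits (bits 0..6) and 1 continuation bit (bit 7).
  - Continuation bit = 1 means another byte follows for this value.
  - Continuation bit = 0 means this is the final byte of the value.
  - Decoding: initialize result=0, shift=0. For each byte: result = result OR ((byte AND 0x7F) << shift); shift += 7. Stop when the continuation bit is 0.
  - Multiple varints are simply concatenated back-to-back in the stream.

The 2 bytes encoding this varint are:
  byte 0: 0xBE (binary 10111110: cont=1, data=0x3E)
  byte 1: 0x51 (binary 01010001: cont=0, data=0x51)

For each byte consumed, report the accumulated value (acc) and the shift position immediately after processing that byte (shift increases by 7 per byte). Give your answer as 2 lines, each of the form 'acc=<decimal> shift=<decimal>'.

Answer: acc=62 shift=7
acc=10430 shift=14

Derivation:
byte 0=0xBE: payload=0x3E=62, contrib = 62<<0 = 62; acc -> 62, shift -> 7
byte 1=0x51: payload=0x51=81, contrib = 81<<7 = 10368; acc -> 10430, shift -> 14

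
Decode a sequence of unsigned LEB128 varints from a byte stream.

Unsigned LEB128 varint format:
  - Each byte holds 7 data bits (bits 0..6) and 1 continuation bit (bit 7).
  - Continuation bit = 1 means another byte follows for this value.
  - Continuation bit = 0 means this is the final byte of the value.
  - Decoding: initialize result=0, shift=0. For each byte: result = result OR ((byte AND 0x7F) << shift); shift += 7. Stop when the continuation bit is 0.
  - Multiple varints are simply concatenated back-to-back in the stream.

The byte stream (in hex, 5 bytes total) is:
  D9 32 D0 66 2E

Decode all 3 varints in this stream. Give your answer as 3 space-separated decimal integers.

Answer: 6489 13136 46

Derivation:
  byte[0]=0xD9 cont=1 payload=0x59=89: acc |= 89<<0 -> acc=89 shift=7
  byte[1]=0x32 cont=0 payload=0x32=50: acc |= 50<<7 -> acc=6489 shift=14 [end]
Varint 1: bytes[0:2] = D9 32 -> value 6489 (2 byte(s))
  byte[2]=0xD0 cont=1 payload=0x50=80: acc |= 80<<0 -> acc=80 shift=7
  byte[3]=0x66 cont=0 payload=0x66=102: acc |= 102<<7 -> acc=13136 shift=14 [end]
Varint 2: bytes[2:4] = D0 66 -> value 13136 (2 byte(s))
  byte[4]=0x2E cont=0 payload=0x2E=46: acc |= 46<<0 -> acc=46 shift=7 [end]
Varint 3: bytes[4:5] = 2E -> value 46 (1 byte(s))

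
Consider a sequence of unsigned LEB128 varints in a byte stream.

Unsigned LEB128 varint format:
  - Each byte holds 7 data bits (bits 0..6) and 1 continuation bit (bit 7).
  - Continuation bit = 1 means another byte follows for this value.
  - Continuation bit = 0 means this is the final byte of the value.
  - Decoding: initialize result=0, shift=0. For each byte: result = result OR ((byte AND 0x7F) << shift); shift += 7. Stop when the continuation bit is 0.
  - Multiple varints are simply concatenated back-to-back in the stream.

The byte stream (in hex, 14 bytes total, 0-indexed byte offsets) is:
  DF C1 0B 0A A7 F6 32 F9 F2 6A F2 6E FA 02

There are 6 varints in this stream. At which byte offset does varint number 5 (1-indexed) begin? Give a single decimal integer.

Answer: 10

Derivation:
  byte[0]=0xDF cont=1 payload=0x5F=95: acc |= 95<<0 -> acc=95 shift=7
  byte[1]=0xC1 cont=1 payload=0x41=65: acc |= 65<<7 -> acc=8415 shift=14
  byte[2]=0x0B cont=0 payload=0x0B=11: acc |= 11<<14 -> acc=188639 shift=21 [end]
Varint 1: bytes[0:3] = DF C1 0B -> value 188639 (3 byte(s))
  byte[3]=0x0A cont=0 payload=0x0A=10: acc |= 10<<0 -> acc=10 shift=7 [end]
Varint 2: bytes[3:4] = 0A -> value 10 (1 byte(s))
  byte[4]=0xA7 cont=1 payload=0x27=39: acc |= 39<<0 -> acc=39 shift=7
  byte[5]=0xF6 cont=1 payload=0x76=118: acc |= 118<<7 -> acc=15143 shift=14
  byte[6]=0x32 cont=0 payload=0x32=50: acc |= 50<<14 -> acc=834343 shift=21 [end]
Varint 3: bytes[4:7] = A7 F6 32 -> value 834343 (3 byte(s))
  byte[7]=0xF9 cont=1 payload=0x79=121: acc |= 121<<0 -> acc=121 shift=7
  byte[8]=0xF2 cont=1 payload=0x72=114: acc |= 114<<7 -> acc=14713 shift=14
  byte[9]=0x6A cont=0 payload=0x6A=106: acc |= 106<<14 -> acc=1751417 shift=21 [end]
Varint 4: bytes[7:10] = F9 F2 6A -> value 1751417 (3 byte(s))
  byte[10]=0xF2 cont=1 payload=0x72=114: acc |= 114<<0 -> acc=114 shift=7
  byte[11]=0x6E cont=0 payload=0x6E=110: acc |= 110<<7 -> acc=14194 shift=14 [end]
Varint 5: bytes[10:12] = F2 6E -> value 14194 (2 byte(s))
  byte[12]=0xFA cont=1 payload=0x7A=122: acc |= 122<<0 -> acc=122 shift=7
  byte[13]=0x02 cont=0 payload=0x02=2: acc |= 2<<7 -> acc=378 shift=14 [end]
Varint 6: bytes[12:14] = FA 02 -> value 378 (2 byte(s))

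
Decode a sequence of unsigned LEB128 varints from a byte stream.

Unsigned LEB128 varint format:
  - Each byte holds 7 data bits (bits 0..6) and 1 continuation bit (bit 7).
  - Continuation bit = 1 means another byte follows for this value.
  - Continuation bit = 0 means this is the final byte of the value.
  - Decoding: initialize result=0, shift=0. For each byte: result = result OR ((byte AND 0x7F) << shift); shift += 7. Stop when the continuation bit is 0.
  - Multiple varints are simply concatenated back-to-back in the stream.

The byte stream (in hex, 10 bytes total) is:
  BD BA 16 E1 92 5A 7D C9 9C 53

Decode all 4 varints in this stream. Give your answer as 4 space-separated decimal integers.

Answer: 367933 1476961 125 1363529

Derivation:
  byte[0]=0xBD cont=1 payload=0x3D=61: acc |= 61<<0 -> acc=61 shift=7
  byte[1]=0xBA cont=1 payload=0x3A=58: acc |= 58<<7 -> acc=7485 shift=14
  byte[2]=0x16 cont=0 payload=0x16=22: acc |= 22<<14 -> acc=367933 shift=21 [end]
Varint 1: bytes[0:3] = BD BA 16 -> value 367933 (3 byte(s))
  byte[3]=0xE1 cont=1 payload=0x61=97: acc |= 97<<0 -> acc=97 shift=7
  byte[4]=0x92 cont=1 payload=0x12=18: acc |= 18<<7 -> acc=2401 shift=14
  byte[5]=0x5A cont=0 payload=0x5A=90: acc |= 90<<14 -> acc=1476961 shift=21 [end]
Varint 2: bytes[3:6] = E1 92 5A -> value 1476961 (3 byte(s))
  byte[6]=0x7D cont=0 payload=0x7D=125: acc |= 125<<0 -> acc=125 shift=7 [end]
Varint 3: bytes[6:7] = 7D -> value 125 (1 byte(s))
  byte[7]=0xC9 cont=1 payload=0x49=73: acc |= 73<<0 -> acc=73 shift=7
  byte[8]=0x9C cont=1 payload=0x1C=28: acc |= 28<<7 -> acc=3657 shift=14
  byte[9]=0x53 cont=0 payload=0x53=83: acc |= 83<<14 -> acc=1363529 shift=21 [end]
Varint 4: bytes[7:10] = C9 9C 53 -> value 1363529 (3 byte(s))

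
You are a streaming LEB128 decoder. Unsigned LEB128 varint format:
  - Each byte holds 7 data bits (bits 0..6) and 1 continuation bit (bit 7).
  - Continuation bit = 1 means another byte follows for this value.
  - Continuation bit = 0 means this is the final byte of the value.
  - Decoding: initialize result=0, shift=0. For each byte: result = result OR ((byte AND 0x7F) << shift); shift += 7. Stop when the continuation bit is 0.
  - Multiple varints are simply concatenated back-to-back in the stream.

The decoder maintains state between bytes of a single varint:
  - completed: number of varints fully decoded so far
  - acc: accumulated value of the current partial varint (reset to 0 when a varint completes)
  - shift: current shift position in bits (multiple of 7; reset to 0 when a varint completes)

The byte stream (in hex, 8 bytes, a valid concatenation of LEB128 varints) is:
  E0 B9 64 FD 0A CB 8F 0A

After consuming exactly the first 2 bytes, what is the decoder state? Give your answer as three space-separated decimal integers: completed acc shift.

Answer: 0 7392 14

Derivation:
byte[0]=0xE0 cont=1 payload=0x60: acc |= 96<<0 -> completed=0 acc=96 shift=7
byte[1]=0xB9 cont=1 payload=0x39: acc |= 57<<7 -> completed=0 acc=7392 shift=14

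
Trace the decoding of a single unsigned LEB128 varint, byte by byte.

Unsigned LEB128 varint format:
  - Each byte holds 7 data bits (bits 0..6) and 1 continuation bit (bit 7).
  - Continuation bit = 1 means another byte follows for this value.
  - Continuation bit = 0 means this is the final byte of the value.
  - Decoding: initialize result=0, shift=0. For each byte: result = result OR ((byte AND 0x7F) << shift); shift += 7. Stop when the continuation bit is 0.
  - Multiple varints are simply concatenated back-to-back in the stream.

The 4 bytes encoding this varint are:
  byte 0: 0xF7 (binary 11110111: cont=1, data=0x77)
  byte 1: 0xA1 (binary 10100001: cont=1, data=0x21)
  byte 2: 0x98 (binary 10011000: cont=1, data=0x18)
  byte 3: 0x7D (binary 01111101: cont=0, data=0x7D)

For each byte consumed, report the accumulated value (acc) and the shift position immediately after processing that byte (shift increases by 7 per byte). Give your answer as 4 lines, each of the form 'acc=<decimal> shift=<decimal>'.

Answer: acc=119 shift=7
acc=4343 shift=14
acc=397559 shift=21
acc=262541559 shift=28

Derivation:
byte 0=0xF7: payload=0x77=119, contrib = 119<<0 = 119; acc -> 119, shift -> 7
byte 1=0xA1: payload=0x21=33, contrib = 33<<7 = 4224; acc -> 4343, shift -> 14
byte 2=0x98: payload=0x18=24, contrib = 24<<14 = 393216; acc -> 397559, shift -> 21
byte 3=0x7D: payload=0x7D=125, contrib = 125<<21 = 262144000; acc -> 262541559, shift -> 28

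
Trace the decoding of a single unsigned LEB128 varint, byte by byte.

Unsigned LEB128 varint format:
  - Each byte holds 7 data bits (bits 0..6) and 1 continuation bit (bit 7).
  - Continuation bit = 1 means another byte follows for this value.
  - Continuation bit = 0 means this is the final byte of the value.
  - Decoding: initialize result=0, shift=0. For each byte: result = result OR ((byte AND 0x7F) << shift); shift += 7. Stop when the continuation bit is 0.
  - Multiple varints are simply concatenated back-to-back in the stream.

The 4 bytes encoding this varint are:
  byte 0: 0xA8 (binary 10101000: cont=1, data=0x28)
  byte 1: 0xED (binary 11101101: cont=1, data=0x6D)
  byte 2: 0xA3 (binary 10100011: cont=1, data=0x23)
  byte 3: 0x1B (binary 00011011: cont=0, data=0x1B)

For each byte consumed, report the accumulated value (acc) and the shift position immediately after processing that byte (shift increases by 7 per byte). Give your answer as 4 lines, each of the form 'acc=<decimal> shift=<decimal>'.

byte 0=0xA8: payload=0x28=40, contrib = 40<<0 = 40; acc -> 40, shift -> 7
byte 1=0xED: payload=0x6D=109, contrib = 109<<7 = 13952; acc -> 13992, shift -> 14
byte 2=0xA3: payload=0x23=35, contrib = 35<<14 = 573440; acc -> 587432, shift -> 21
byte 3=0x1B: payload=0x1B=27, contrib = 27<<21 = 56623104; acc -> 57210536, shift -> 28

Answer: acc=40 shift=7
acc=13992 shift=14
acc=587432 shift=21
acc=57210536 shift=28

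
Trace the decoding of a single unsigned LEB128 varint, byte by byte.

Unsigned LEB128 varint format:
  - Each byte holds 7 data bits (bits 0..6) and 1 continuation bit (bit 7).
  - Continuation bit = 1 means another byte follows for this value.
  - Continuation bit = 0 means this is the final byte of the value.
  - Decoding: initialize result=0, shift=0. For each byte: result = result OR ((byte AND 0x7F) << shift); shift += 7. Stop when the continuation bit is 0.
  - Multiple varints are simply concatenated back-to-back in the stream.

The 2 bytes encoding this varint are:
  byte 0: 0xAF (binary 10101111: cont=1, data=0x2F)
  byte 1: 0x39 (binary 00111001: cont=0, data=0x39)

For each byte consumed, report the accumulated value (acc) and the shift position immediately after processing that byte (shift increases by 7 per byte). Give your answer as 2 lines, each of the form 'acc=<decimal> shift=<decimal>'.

Answer: acc=47 shift=7
acc=7343 shift=14

Derivation:
byte 0=0xAF: payload=0x2F=47, contrib = 47<<0 = 47; acc -> 47, shift -> 7
byte 1=0x39: payload=0x39=57, contrib = 57<<7 = 7296; acc -> 7343, shift -> 14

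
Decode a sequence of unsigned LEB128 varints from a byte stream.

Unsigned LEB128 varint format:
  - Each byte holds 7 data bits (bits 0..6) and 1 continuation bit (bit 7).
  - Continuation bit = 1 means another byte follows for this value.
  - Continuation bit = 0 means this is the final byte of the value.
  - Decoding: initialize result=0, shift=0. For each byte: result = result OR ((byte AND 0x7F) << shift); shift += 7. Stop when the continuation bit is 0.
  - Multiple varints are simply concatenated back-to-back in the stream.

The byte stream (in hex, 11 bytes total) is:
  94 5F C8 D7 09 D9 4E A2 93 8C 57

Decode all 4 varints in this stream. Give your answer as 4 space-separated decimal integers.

  byte[0]=0x94 cont=1 payload=0x14=20: acc |= 20<<0 -> acc=20 shift=7
  byte[1]=0x5F cont=0 payload=0x5F=95: acc |= 95<<7 -> acc=12180 shift=14 [end]
Varint 1: bytes[0:2] = 94 5F -> value 12180 (2 byte(s))
  byte[2]=0xC8 cont=1 payload=0x48=72: acc |= 72<<0 -> acc=72 shift=7
  byte[3]=0xD7 cont=1 payload=0x57=87: acc |= 87<<7 -> acc=11208 shift=14
  byte[4]=0x09 cont=0 payload=0x09=9: acc |= 9<<14 -> acc=158664 shift=21 [end]
Varint 2: bytes[2:5] = C8 D7 09 -> value 158664 (3 byte(s))
  byte[5]=0xD9 cont=1 payload=0x59=89: acc |= 89<<0 -> acc=89 shift=7
  byte[6]=0x4E cont=0 payload=0x4E=78: acc |= 78<<7 -> acc=10073 shift=14 [end]
Varint 3: bytes[5:7] = D9 4E -> value 10073 (2 byte(s))
  byte[7]=0xA2 cont=1 payload=0x22=34: acc |= 34<<0 -> acc=34 shift=7
  byte[8]=0x93 cont=1 payload=0x13=19: acc |= 19<<7 -> acc=2466 shift=14
  byte[9]=0x8C cont=1 payload=0x0C=12: acc |= 12<<14 -> acc=199074 shift=21
  byte[10]=0x57 cont=0 payload=0x57=87: acc |= 87<<21 -> acc=182651298 shift=28 [end]
Varint 4: bytes[7:11] = A2 93 8C 57 -> value 182651298 (4 byte(s))

Answer: 12180 158664 10073 182651298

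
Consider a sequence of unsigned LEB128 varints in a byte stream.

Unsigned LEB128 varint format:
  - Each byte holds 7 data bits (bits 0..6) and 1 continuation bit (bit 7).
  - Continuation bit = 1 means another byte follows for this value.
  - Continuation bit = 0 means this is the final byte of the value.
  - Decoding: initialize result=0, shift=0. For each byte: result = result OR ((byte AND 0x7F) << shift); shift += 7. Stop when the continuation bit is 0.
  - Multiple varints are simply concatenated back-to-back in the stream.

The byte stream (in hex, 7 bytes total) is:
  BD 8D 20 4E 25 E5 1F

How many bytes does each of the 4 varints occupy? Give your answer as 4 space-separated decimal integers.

Answer: 3 1 1 2

Derivation:
  byte[0]=0xBD cont=1 payload=0x3D=61: acc |= 61<<0 -> acc=61 shift=7
  byte[1]=0x8D cont=1 payload=0x0D=13: acc |= 13<<7 -> acc=1725 shift=14
  byte[2]=0x20 cont=0 payload=0x20=32: acc |= 32<<14 -> acc=526013 shift=21 [end]
Varint 1: bytes[0:3] = BD 8D 20 -> value 526013 (3 byte(s))
  byte[3]=0x4E cont=0 payload=0x4E=78: acc |= 78<<0 -> acc=78 shift=7 [end]
Varint 2: bytes[3:4] = 4E -> value 78 (1 byte(s))
  byte[4]=0x25 cont=0 payload=0x25=37: acc |= 37<<0 -> acc=37 shift=7 [end]
Varint 3: bytes[4:5] = 25 -> value 37 (1 byte(s))
  byte[5]=0xE5 cont=1 payload=0x65=101: acc |= 101<<0 -> acc=101 shift=7
  byte[6]=0x1F cont=0 payload=0x1F=31: acc |= 31<<7 -> acc=4069 shift=14 [end]
Varint 4: bytes[5:7] = E5 1F -> value 4069 (2 byte(s))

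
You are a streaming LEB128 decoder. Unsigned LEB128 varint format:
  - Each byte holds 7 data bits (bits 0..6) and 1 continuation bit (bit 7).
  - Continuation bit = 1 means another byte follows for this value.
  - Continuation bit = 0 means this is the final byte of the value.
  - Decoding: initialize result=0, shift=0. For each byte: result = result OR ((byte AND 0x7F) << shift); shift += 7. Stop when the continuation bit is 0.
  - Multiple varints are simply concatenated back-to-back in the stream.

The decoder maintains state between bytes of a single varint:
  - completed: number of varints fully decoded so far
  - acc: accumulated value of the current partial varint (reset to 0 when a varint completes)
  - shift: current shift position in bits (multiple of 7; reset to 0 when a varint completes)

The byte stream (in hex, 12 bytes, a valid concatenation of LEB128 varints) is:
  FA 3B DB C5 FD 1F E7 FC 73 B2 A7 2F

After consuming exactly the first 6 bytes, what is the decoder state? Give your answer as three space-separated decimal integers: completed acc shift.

byte[0]=0xFA cont=1 payload=0x7A: acc |= 122<<0 -> completed=0 acc=122 shift=7
byte[1]=0x3B cont=0 payload=0x3B: varint #1 complete (value=7674); reset -> completed=1 acc=0 shift=0
byte[2]=0xDB cont=1 payload=0x5B: acc |= 91<<0 -> completed=1 acc=91 shift=7
byte[3]=0xC5 cont=1 payload=0x45: acc |= 69<<7 -> completed=1 acc=8923 shift=14
byte[4]=0xFD cont=1 payload=0x7D: acc |= 125<<14 -> completed=1 acc=2056923 shift=21
byte[5]=0x1F cont=0 payload=0x1F: varint #2 complete (value=67068635); reset -> completed=2 acc=0 shift=0

Answer: 2 0 0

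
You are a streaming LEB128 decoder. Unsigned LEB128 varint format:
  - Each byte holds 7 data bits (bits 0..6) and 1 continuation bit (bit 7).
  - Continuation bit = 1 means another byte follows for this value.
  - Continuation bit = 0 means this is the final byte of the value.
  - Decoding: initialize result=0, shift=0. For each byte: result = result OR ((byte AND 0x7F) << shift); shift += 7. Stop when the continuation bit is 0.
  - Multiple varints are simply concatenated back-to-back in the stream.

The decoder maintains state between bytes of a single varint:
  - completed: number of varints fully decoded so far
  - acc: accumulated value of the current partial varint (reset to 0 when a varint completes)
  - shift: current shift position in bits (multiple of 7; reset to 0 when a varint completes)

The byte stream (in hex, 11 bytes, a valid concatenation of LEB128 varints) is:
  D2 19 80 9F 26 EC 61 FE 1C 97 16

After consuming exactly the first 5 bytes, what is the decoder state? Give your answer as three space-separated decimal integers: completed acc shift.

byte[0]=0xD2 cont=1 payload=0x52: acc |= 82<<0 -> completed=0 acc=82 shift=7
byte[1]=0x19 cont=0 payload=0x19: varint #1 complete (value=3282); reset -> completed=1 acc=0 shift=0
byte[2]=0x80 cont=1 payload=0x00: acc |= 0<<0 -> completed=1 acc=0 shift=7
byte[3]=0x9F cont=1 payload=0x1F: acc |= 31<<7 -> completed=1 acc=3968 shift=14
byte[4]=0x26 cont=0 payload=0x26: varint #2 complete (value=626560); reset -> completed=2 acc=0 shift=0

Answer: 2 0 0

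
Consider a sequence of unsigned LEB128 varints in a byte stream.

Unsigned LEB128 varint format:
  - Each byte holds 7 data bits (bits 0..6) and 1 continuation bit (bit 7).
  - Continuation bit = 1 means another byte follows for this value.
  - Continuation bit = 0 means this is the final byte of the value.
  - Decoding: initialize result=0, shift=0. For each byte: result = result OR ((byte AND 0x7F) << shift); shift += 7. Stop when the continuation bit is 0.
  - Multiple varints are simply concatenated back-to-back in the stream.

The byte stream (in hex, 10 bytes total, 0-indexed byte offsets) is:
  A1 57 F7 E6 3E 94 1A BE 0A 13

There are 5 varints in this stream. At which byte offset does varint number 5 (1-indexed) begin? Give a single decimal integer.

  byte[0]=0xA1 cont=1 payload=0x21=33: acc |= 33<<0 -> acc=33 shift=7
  byte[1]=0x57 cont=0 payload=0x57=87: acc |= 87<<7 -> acc=11169 shift=14 [end]
Varint 1: bytes[0:2] = A1 57 -> value 11169 (2 byte(s))
  byte[2]=0xF7 cont=1 payload=0x77=119: acc |= 119<<0 -> acc=119 shift=7
  byte[3]=0xE6 cont=1 payload=0x66=102: acc |= 102<<7 -> acc=13175 shift=14
  byte[4]=0x3E cont=0 payload=0x3E=62: acc |= 62<<14 -> acc=1028983 shift=21 [end]
Varint 2: bytes[2:5] = F7 E6 3E -> value 1028983 (3 byte(s))
  byte[5]=0x94 cont=1 payload=0x14=20: acc |= 20<<0 -> acc=20 shift=7
  byte[6]=0x1A cont=0 payload=0x1A=26: acc |= 26<<7 -> acc=3348 shift=14 [end]
Varint 3: bytes[5:7] = 94 1A -> value 3348 (2 byte(s))
  byte[7]=0xBE cont=1 payload=0x3E=62: acc |= 62<<0 -> acc=62 shift=7
  byte[8]=0x0A cont=0 payload=0x0A=10: acc |= 10<<7 -> acc=1342 shift=14 [end]
Varint 4: bytes[7:9] = BE 0A -> value 1342 (2 byte(s))
  byte[9]=0x13 cont=0 payload=0x13=19: acc |= 19<<0 -> acc=19 shift=7 [end]
Varint 5: bytes[9:10] = 13 -> value 19 (1 byte(s))

Answer: 9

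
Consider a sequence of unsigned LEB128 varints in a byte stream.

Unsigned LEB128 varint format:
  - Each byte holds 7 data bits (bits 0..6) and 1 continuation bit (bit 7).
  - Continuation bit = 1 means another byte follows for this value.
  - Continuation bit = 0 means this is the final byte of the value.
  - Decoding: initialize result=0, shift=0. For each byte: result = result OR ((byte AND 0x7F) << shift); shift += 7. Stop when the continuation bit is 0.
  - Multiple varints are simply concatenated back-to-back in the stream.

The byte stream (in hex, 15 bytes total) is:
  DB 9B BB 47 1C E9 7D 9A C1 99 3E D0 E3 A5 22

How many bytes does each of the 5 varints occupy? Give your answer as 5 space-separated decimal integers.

  byte[0]=0xDB cont=1 payload=0x5B=91: acc |= 91<<0 -> acc=91 shift=7
  byte[1]=0x9B cont=1 payload=0x1B=27: acc |= 27<<7 -> acc=3547 shift=14
  byte[2]=0xBB cont=1 payload=0x3B=59: acc |= 59<<14 -> acc=970203 shift=21
  byte[3]=0x47 cont=0 payload=0x47=71: acc |= 71<<21 -> acc=149867995 shift=28 [end]
Varint 1: bytes[0:4] = DB 9B BB 47 -> value 149867995 (4 byte(s))
  byte[4]=0x1C cont=0 payload=0x1C=28: acc |= 28<<0 -> acc=28 shift=7 [end]
Varint 2: bytes[4:5] = 1C -> value 28 (1 byte(s))
  byte[5]=0xE9 cont=1 payload=0x69=105: acc |= 105<<0 -> acc=105 shift=7
  byte[6]=0x7D cont=0 payload=0x7D=125: acc |= 125<<7 -> acc=16105 shift=14 [end]
Varint 3: bytes[5:7] = E9 7D -> value 16105 (2 byte(s))
  byte[7]=0x9A cont=1 payload=0x1A=26: acc |= 26<<0 -> acc=26 shift=7
  byte[8]=0xC1 cont=1 payload=0x41=65: acc |= 65<<7 -> acc=8346 shift=14
  byte[9]=0x99 cont=1 payload=0x19=25: acc |= 25<<14 -> acc=417946 shift=21
  byte[10]=0x3E cont=0 payload=0x3E=62: acc |= 62<<21 -> acc=130441370 shift=28 [end]
Varint 4: bytes[7:11] = 9A C1 99 3E -> value 130441370 (4 byte(s))
  byte[11]=0xD0 cont=1 payload=0x50=80: acc |= 80<<0 -> acc=80 shift=7
  byte[12]=0xE3 cont=1 payload=0x63=99: acc |= 99<<7 -> acc=12752 shift=14
  byte[13]=0xA5 cont=1 payload=0x25=37: acc |= 37<<14 -> acc=618960 shift=21
  byte[14]=0x22 cont=0 payload=0x22=34: acc |= 34<<21 -> acc=71922128 shift=28 [end]
Varint 5: bytes[11:15] = D0 E3 A5 22 -> value 71922128 (4 byte(s))

Answer: 4 1 2 4 4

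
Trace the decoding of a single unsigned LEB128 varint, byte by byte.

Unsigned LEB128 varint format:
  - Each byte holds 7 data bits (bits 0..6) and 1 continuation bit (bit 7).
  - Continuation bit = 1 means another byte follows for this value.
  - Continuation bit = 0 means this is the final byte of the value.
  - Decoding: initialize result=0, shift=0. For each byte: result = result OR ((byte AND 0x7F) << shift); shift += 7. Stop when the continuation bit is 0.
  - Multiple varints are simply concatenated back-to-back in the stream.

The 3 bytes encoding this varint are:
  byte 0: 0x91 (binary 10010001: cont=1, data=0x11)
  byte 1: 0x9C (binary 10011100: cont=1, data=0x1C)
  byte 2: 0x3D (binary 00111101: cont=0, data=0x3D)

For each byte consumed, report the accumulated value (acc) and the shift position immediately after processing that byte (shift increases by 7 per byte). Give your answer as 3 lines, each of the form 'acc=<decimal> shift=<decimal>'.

byte 0=0x91: payload=0x11=17, contrib = 17<<0 = 17; acc -> 17, shift -> 7
byte 1=0x9C: payload=0x1C=28, contrib = 28<<7 = 3584; acc -> 3601, shift -> 14
byte 2=0x3D: payload=0x3D=61, contrib = 61<<14 = 999424; acc -> 1003025, shift -> 21

Answer: acc=17 shift=7
acc=3601 shift=14
acc=1003025 shift=21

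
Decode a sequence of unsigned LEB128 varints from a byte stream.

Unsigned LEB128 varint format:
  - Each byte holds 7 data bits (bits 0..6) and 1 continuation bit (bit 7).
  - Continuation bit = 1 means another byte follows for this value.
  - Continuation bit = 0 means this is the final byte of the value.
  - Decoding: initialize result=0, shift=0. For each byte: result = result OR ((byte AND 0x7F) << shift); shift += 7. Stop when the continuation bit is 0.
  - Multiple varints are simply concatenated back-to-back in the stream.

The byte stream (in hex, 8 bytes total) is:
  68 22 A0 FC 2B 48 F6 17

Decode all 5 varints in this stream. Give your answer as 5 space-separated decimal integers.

Answer: 104 34 720416 72 3062

Derivation:
  byte[0]=0x68 cont=0 payload=0x68=104: acc |= 104<<0 -> acc=104 shift=7 [end]
Varint 1: bytes[0:1] = 68 -> value 104 (1 byte(s))
  byte[1]=0x22 cont=0 payload=0x22=34: acc |= 34<<0 -> acc=34 shift=7 [end]
Varint 2: bytes[1:2] = 22 -> value 34 (1 byte(s))
  byte[2]=0xA0 cont=1 payload=0x20=32: acc |= 32<<0 -> acc=32 shift=7
  byte[3]=0xFC cont=1 payload=0x7C=124: acc |= 124<<7 -> acc=15904 shift=14
  byte[4]=0x2B cont=0 payload=0x2B=43: acc |= 43<<14 -> acc=720416 shift=21 [end]
Varint 3: bytes[2:5] = A0 FC 2B -> value 720416 (3 byte(s))
  byte[5]=0x48 cont=0 payload=0x48=72: acc |= 72<<0 -> acc=72 shift=7 [end]
Varint 4: bytes[5:6] = 48 -> value 72 (1 byte(s))
  byte[6]=0xF6 cont=1 payload=0x76=118: acc |= 118<<0 -> acc=118 shift=7
  byte[7]=0x17 cont=0 payload=0x17=23: acc |= 23<<7 -> acc=3062 shift=14 [end]
Varint 5: bytes[6:8] = F6 17 -> value 3062 (2 byte(s))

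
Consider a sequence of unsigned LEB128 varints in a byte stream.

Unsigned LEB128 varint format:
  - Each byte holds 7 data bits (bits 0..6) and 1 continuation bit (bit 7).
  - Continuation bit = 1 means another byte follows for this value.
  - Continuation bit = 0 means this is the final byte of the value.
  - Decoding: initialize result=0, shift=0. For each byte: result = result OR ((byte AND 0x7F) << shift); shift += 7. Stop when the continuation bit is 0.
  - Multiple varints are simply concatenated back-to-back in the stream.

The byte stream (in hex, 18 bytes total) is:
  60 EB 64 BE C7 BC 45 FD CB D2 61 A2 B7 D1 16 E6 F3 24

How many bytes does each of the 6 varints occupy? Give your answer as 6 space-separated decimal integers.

Answer: 1 2 4 4 4 3

Derivation:
  byte[0]=0x60 cont=0 payload=0x60=96: acc |= 96<<0 -> acc=96 shift=7 [end]
Varint 1: bytes[0:1] = 60 -> value 96 (1 byte(s))
  byte[1]=0xEB cont=1 payload=0x6B=107: acc |= 107<<0 -> acc=107 shift=7
  byte[2]=0x64 cont=0 payload=0x64=100: acc |= 100<<7 -> acc=12907 shift=14 [end]
Varint 2: bytes[1:3] = EB 64 -> value 12907 (2 byte(s))
  byte[3]=0xBE cont=1 payload=0x3E=62: acc |= 62<<0 -> acc=62 shift=7
  byte[4]=0xC7 cont=1 payload=0x47=71: acc |= 71<<7 -> acc=9150 shift=14
  byte[5]=0xBC cont=1 payload=0x3C=60: acc |= 60<<14 -> acc=992190 shift=21
  byte[6]=0x45 cont=0 payload=0x45=69: acc |= 69<<21 -> acc=145695678 shift=28 [end]
Varint 3: bytes[3:7] = BE C7 BC 45 -> value 145695678 (4 byte(s))
  byte[7]=0xFD cont=1 payload=0x7D=125: acc |= 125<<0 -> acc=125 shift=7
  byte[8]=0xCB cont=1 payload=0x4B=75: acc |= 75<<7 -> acc=9725 shift=14
  byte[9]=0xD2 cont=1 payload=0x52=82: acc |= 82<<14 -> acc=1353213 shift=21
  byte[10]=0x61 cont=0 payload=0x61=97: acc |= 97<<21 -> acc=204776957 shift=28 [end]
Varint 4: bytes[7:11] = FD CB D2 61 -> value 204776957 (4 byte(s))
  byte[11]=0xA2 cont=1 payload=0x22=34: acc |= 34<<0 -> acc=34 shift=7
  byte[12]=0xB7 cont=1 payload=0x37=55: acc |= 55<<7 -> acc=7074 shift=14
  byte[13]=0xD1 cont=1 payload=0x51=81: acc |= 81<<14 -> acc=1334178 shift=21
  byte[14]=0x16 cont=0 payload=0x16=22: acc |= 22<<21 -> acc=47471522 shift=28 [end]
Varint 5: bytes[11:15] = A2 B7 D1 16 -> value 47471522 (4 byte(s))
  byte[15]=0xE6 cont=1 payload=0x66=102: acc |= 102<<0 -> acc=102 shift=7
  byte[16]=0xF3 cont=1 payload=0x73=115: acc |= 115<<7 -> acc=14822 shift=14
  byte[17]=0x24 cont=0 payload=0x24=36: acc |= 36<<14 -> acc=604646 shift=21 [end]
Varint 6: bytes[15:18] = E6 F3 24 -> value 604646 (3 byte(s))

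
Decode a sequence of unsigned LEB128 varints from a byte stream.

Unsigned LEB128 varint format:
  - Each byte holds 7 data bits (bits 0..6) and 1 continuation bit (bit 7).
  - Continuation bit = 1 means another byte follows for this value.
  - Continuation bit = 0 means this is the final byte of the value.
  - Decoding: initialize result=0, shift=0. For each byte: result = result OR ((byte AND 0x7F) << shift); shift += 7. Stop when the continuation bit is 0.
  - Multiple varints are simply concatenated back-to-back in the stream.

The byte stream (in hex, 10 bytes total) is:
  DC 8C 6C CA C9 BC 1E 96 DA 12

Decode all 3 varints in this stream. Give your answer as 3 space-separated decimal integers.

  byte[0]=0xDC cont=1 payload=0x5C=92: acc |= 92<<0 -> acc=92 shift=7
  byte[1]=0x8C cont=1 payload=0x0C=12: acc |= 12<<7 -> acc=1628 shift=14
  byte[2]=0x6C cont=0 payload=0x6C=108: acc |= 108<<14 -> acc=1771100 shift=21 [end]
Varint 1: bytes[0:3] = DC 8C 6C -> value 1771100 (3 byte(s))
  byte[3]=0xCA cont=1 payload=0x4A=74: acc |= 74<<0 -> acc=74 shift=7
  byte[4]=0xC9 cont=1 payload=0x49=73: acc |= 73<<7 -> acc=9418 shift=14
  byte[5]=0xBC cont=1 payload=0x3C=60: acc |= 60<<14 -> acc=992458 shift=21
  byte[6]=0x1E cont=0 payload=0x1E=30: acc |= 30<<21 -> acc=63907018 shift=28 [end]
Varint 2: bytes[3:7] = CA C9 BC 1E -> value 63907018 (4 byte(s))
  byte[7]=0x96 cont=1 payload=0x16=22: acc |= 22<<0 -> acc=22 shift=7
  byte[8]=0xDA cont=1 payload=0x5A=90: acc |= 90<<7 -> acc=11542 shift=14
  byte[9]=0x12 cont=0 payload=0x12=18: acc |= 18<<14 -> acc=306454 shift=21 [end]
Varint 3: bytes[7:10] = 96 DA 12 -> value 306454 (3 byte(s))

Answer: 1771100 63907018 306454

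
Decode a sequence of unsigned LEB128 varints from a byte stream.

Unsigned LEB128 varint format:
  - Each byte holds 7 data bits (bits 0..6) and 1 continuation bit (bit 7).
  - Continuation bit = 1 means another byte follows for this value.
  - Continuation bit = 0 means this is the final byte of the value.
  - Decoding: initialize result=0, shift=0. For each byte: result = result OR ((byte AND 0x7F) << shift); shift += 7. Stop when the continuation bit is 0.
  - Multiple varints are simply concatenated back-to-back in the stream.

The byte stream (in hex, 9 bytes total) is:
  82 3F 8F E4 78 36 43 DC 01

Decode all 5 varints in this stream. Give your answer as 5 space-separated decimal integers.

  byte[0]=0x82 cont=1 payload=0x02=2: acc |= 2<<0 -> acc=2 shift=7
  byte[1]=0x3F cont=0 payload=0x3F=63: acc |= 63<<7 -> acc=8066 shift=14 [end]
Varint 1: bytes[0:2] = 82 3F -> value 8066 (2 byte(s))
  byte[2]=0x8F cont=1 payload=0x0F=15: acc |= 15<<0 -> acc=15 shift=7
  byte[3]=0xE4 cont=1 payload=0x64=100: acc |= 100<<7 -> acc=12815 shift=14
  byte[4]=0x78 cont=0 payload=0x78=120: acc |= 120<<14 -> acc=1978895 shift=21 [end]
Varint 2: bytes[2:5] = 8F E4 78 -> value 1978895 (3 byte(s))
  byte[5]=0x36 cont=0 payload=0x36=54: acc |= 54<<0 -> acc=54 shift=7 [end]
Varint 3: bytes[5:6] = 36 -> value 54 (1 byte(s))
  byte[6]=0x43 cont=0 payload=0x43=67: acc |= 67<<0 -> acc=67 shift=7 [end]
Varint 4: bytes[6:7] = 43 -> value 67 (1 byte(s))
  byte[7]=0xDC cont=1 payload=0x5C=92: acc |= 92<<0 -> acc=92 shift=7
  byte[8]=0x01 cont=0 payload=0x01=1: acc |= 1<<7 -> acc=220 shift=14 [end]
Varint 5: bytes[7:9] = DC 01 -> value 220 (2 byte(s))

Answer: 8066 1978895 54 67 220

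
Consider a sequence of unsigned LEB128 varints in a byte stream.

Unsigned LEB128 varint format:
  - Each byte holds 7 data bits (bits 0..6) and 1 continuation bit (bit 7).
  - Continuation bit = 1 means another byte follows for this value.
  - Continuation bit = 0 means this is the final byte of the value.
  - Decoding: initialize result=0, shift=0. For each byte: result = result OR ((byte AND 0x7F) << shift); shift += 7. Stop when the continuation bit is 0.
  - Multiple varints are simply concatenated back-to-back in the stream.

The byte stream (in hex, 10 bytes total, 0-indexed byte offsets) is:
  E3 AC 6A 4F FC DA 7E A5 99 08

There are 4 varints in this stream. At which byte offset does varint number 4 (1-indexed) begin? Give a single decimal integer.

Answer: 7

Derivation:
  byte[0]=0xE3 cont=1 payload=0x63=99: acc |= 99<<0 -> acc=99 shift=7
  byte[1]=0xAC cont=1 payload=0x2C=44: acc |= 44<<7 -> acc=5731 shift=14
  byte[2]=0x6A cont=0 payload=0x6A=106: acc |= 106<<14 -> acc=1742435 shift=21 [end]
Varint 1: bytes[0:3] = E3 AC 6A -> value 1742435 (3 byte(s))
  byte[3]=0x4F cont=0 payload=0x4F=79: acc |= 79<<0 -> acc=79 shift=7 [end]
Varint 2: bytes[3:4] = 4F -> value 79 (1 byte(s))
  byte[4]=0xFC cont=1 payload=0x7C=124: acc |= 124<<0 -> acc=124 shift=7
  byte[5]=0xDA cont=1 payload=0x5A=90: acc |= 90<<7 -> acc=11644 shift=14
  byte[6]=0x7E cont=0 payload=0x7E=126: acc |= 126<<14 -> acc=2076028 shift=21 [end]
Varint 3: bytes[4:7] = FC DA 7E -> value 2076028 (3 byte(s))
  byte[7]=0xA5 cont=1 payload=0x25=37: acc |= 37<<0 -> acc=37 shift=7
  byte[8]=0x99 cont=1 payload=0x19=25: acc |= 25<<7 -> acc=3237 shift=14
  byte[9]=0x08 cont=0 payload=0x08=8: acc |= 8<<14 -> acc=134309 shift=21 [end]
Varint 4: bytes[7:10] = A5 99 08 -> value 134309 (3 byte(s))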